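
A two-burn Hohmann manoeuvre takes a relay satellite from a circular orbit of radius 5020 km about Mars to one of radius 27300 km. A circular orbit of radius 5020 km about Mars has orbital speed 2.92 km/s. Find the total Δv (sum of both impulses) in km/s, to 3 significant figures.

Δv = 1.43 km/s

From the circular-orbit relation v² = μ/r at r = 5020 km: μ = v²r = (2.92)² × 5020 = 42802.5 km³/s².
Semi-major axis of the transfer orbit: a_t = (5020 + 27300)/2 = 16160 km.
At r₁ the circular-orbit speed is v₁ = √(μ/r₁) = 2.9200 km/s.
On the transfer ellipse at r₁, v² = μ(2/r − 1/a) gives v_p = √[μ(2/r₁ − 1/a_t)] = 3.7953 km/s.
First burn Δv₁ = |v_p − v₁| = 0.8753 km/s.
At r₂, v₂ = √(μ/r₂) = 1.25214 km/s.
Transfer-orbit speed at r₂: v_a = √[μ(2/r₂ − 1/a_t)] = 0.697886 km/s.
Second burn Δv₂ = |v₂ − v_a| = 0.5543 km/s.
Δv = Δv₁ + Δv₂ = 0.8753 + 0.5543 = 1.430 km/s.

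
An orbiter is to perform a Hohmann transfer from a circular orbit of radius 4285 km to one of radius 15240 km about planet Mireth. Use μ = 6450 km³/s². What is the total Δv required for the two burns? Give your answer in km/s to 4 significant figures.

Δv = 0.5256 km/s

Semi-major axis of the transfer orbit: a_t = (4285 + 15240)/2 = 9762.5 km.
At r₁ the circular-orbit speed is v₁ = √(μ/r₁) = 1.227 km/s.
On the transfer ellipse at r₁, vis-viva equation gives v_p = √[μ(2/r₁ − 1/a_t)] = 1.533 km/s.
First burn Δv₁ = |v_p − v₁| = 0.3060 km/s.
At r₂, v₂ = √(μ/r₂) = 0.6506 km/s.
Transfer-orbit speed at r₂: v_a = √[μ(2/r₂ − 1/a_t)] = 0.4310 km/s.
Second burn Δv₂ = |v₂ − v_a| = 0.2196 km/s.
Total Δv = Δv₁ + Δv₂ = 0.5256 km/s.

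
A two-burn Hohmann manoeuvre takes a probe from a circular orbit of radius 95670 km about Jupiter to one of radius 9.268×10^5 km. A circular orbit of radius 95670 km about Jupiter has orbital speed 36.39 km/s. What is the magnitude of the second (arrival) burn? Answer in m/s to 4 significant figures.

Δv₂ = 6634 m/s

From the circular-orbit relation v² = μ/r at r = 95670 km: μ = v²r = (36.39)² × 95670 = 1.26689×10^8 km³/s².
Semi-major axis of the transfer orbit: a_t = (95670 + 9.268×10^5)/2 = 5.11235×10^5 km.
Circular speed at r = 9.268×10^5 km: v_c = √(μ/r) = 11.692 km/s.
Transfer-orbit speed at the same r (vis-viva, a = a_t): v_t = √[μ(2/r − 1/a_t)] = 5.0577 km/s.
Δv₂ = |v_t − v_c| = |5.0577 − 11.692| = 6.634 km/s.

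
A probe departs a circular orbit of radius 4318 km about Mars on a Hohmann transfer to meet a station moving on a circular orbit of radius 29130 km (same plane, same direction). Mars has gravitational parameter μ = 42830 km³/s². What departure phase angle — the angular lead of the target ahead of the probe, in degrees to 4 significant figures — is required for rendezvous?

Semi-major axis of the transfer orbit: a_t = (4318 + 29130)/2 = 16724 km.
Transfer time t = π√(a_t³/μ) = 32831 s.
The target's mean motion on its circular orbit is ω₂ = √(μ/r₂³) = 4.1626×10^-5 rad/s.
Angle swept by the target during transfer: ω₂·t = 1.3666 rad = 78.30°.
The probe traverses 180° on the transfer ellipse, so the target must lead by 180° − 78.30° = 101.7°.

φ = 101.7°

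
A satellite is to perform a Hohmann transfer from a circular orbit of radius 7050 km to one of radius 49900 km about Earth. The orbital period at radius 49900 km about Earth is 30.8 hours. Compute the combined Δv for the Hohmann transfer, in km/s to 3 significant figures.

Δv = 3.86 km/s

From Kepler's third law T² = 4π²r³/μ at r = 49900 km, T = 30.8 hours = 30.8 × 3600 s = 1.1088×10^5 s: μ = 4π²r³/T² = 3.98984×10^5 km³/s².
Transfer-ellipse semi-major axis a_t = (r₁ + r₂)/2 = (7050 + 49900)/2 = 28475 km.
At r₁ the circular-orbit speed is v₁ = √(μ/r₁) = 7.52286 km/s.
On the transfer ellipse at r₁, v² = μ(2/r − 1/a) gives v_p = √[μ(2/r₁ − 1/a_t)] = 9.95867 km/s.
First burn Δv₁ = |v_p − v₁| = 2.43581 km/s.
Circular speed at r₂: v₂ = √(μ/r₂) = 2.82766 km/s.
Transfer-orbit speed at r₂: v_a = √[μ(2/r₂ − 1/a_t)] = 1.40699 km/s.
Second burn Δv₂ = |v₂ − v_a| = 1.42067 km/s.
Total Δv = Δv₁ + Δv₂ = 3.856 km/s.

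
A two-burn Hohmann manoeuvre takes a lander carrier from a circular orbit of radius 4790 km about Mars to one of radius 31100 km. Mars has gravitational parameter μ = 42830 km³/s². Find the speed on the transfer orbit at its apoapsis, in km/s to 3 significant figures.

v = 0.606 km/s

Transfer-ellipse semi-major axis a_t = (r₁ + r₂)/2 = (4790 + 31100)/2 = 17945 km.
At apoapsis, r = 31100 km.
Vis-viva: v = √[μ(2/r − 1/a_t)] = √[42830 × (2/31100 − 1/17945)] = 0.6063 km/s.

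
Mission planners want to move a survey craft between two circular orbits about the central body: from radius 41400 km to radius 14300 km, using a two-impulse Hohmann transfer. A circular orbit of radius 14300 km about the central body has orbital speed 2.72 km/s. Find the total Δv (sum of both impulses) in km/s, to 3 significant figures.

Δv = 1.05 km/s

From the circular-orbit relation v² = μ/r at r = 14300 km: μ = v²r = (2.72)² × 14300 = 1.05797×10^5 km³/s².
Semi-major axis of the transfer orbit: a_t = (41400 + 14300)/2 = 27850 km.
At r₁ the circular-orbit speed is v₁ = √(μ/r₁) = 1.5986 km/s.
Transfer-orbit speed at r₁ (v² = μ(2/r − 1/a)): v_a = √[μ(2/r₁ − 1/a_t)] = 1.1455 km/s.
First burn Δv₁ = |v_a − v₁| = 0.4531 km/s.
Circular speed at r₂: v₂ = √(μ/r₂) = 2.7200 km/s.
Transfer-orbit speed at r₂: v_p = √[μ(2/r₂ − 1/a_t)] = 3.3163 km/s.
Second burn Δv₂ = |v₂ − v_p| = 0.5963 km/s.
Total Δv = Δv₁ + Δv₂ = 1.049 km/s.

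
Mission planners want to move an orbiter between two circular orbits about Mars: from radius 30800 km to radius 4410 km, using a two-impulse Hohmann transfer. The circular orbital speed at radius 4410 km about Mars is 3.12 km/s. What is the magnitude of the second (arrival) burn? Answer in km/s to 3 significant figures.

From the circular-orbit relation v² = μ/r at r = 4410 km: μ = v²r = (3.12)² × 4410 = 42928.7 km³/s².
Transfer-ellipse semi-major axis a_t = (r₁ + r₂)/2 = (30800 + 4410)/2 = 17605 km.
Circular speed at r = 4410 km: v_c = √(μ/r) = 3.120 km/s.
Transfer-orbit speed at the same r (vis-viva, a = a_t): v_t = √[μ(2/r − 1/a_t)] = 4.127 km/s.
Δv₂ = |v_t − v_c| = |4.127 − 3.120| = 1.007 km/s.

Δv₂ = 1.01 km/s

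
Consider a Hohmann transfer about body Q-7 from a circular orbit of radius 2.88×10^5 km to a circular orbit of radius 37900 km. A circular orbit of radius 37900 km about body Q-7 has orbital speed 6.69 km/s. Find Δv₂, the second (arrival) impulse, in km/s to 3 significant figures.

Δv₂ = 2.20 km/s

From the circular-orbit relation v² = μ/r at r = 37900 km: μ = v²r = (6.69)² × 37900 = 1.69626×10^6 km³/s².
Semi-major axis of the transfer orbit: a_t = (2.880×10^5 + 37900)/2 = 1.6295×10^5 km.
Circular speed at r = 37900 km: v_c = √(μ/r) = 6.690 km/s.
Transfer-orbit speed at the same r (vis-viva, a = a_t): v_t = √[μ(2/r − 1/a_t)] = 8.894 km/s.
Δv₂ = |v_t − v_c| = |8.894 − 6.690| = 2.204 km/s.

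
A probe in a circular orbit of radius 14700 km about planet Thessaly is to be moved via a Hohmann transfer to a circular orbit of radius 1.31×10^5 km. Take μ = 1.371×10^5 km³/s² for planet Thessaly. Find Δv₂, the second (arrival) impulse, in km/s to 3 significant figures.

Transfer-ellipse semi-major axis a_t = (r₁ + r₂)/2 = (14700 + 1.310×10^5)/2 = 72850 km.
On the circular orbit at r = 1.310×10^5 km, v_c = √(μ/r) = 1.023 km/s.
Transfer-orbit speed at the same r (vis-viva, a = a_t): v_t = √[μ(2/r − 1/a_t)] = 0.4595 km/s.
Δv₂ = |v_t − v_c| = |0.4595 − 1.023| = 0.5635 km/s.

Δv₂ = 0.563 km/s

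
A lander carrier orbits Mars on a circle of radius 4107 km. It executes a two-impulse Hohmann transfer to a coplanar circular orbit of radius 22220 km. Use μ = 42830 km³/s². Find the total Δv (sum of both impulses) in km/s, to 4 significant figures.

Δv = 1.579 km/s

Semi-major axis of the transfer orbit: a_t = (4107 + 22220)/2 = 13163.5 km.
At r₁ the circular-orbit speed is v₁ = √(μ/r₁) = 3.2293 km/s.
On the transfer ellipse at r₁, vis-viva gives v_p = √[μ(2/r₁ − 1/a_t)] = 4.1956 km/s.
First burn Δv₁ = |v_p − v₁| = 0.9663 km/s.
Circular speed at r₂: v₂ = √(μ/r₂) = 1.3884 km/s.
Transfer-orbit speed at r₂: v_a = √[μ(2/r₂ − 1/a_t)] = 0.77549 km/s.
Second burn Δv₂ = |v₂ − v_a| = 0.6129 km/s.
Total Δv = Δv₁ + Δv₂ = 1.579 km/s.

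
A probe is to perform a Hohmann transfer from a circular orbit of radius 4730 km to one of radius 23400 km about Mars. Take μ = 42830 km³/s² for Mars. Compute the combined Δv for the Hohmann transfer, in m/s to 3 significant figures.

Δv = 1440 m/s

Transfer-ellipse semi-major axis a_t = (r₁ + r₂)/2 = (4730 + 23400)/2 = 14065 km.
At r₁ the circular-orbit speed is v₁ = √(μ/r₁) = 3.00915 km/s.
Transfer-orbit speed at r₁ (v² = μ(2/r − 1/a)): v_p = √[μ(2/r₁ − 1/a_t)] = 3.88134 km/s.
First burn Δv₁ = |v_p − v₁| = 0.87219 km/s.
Circular speed at r₂: v₂ = √(μ/r₂) = 1.3529 km/s.
Transfer-orbit speed at r₂: v_a = √[μ(2/r₂ − 1/a_t)] = 0.78456 km/s.
Second burn Δv₂ = |v₂ − v_a| = 0.56834 km/s.
Δv = Δv₁ + Δv₂ = 0.87219 + 0.56834 = 1.441 km/s.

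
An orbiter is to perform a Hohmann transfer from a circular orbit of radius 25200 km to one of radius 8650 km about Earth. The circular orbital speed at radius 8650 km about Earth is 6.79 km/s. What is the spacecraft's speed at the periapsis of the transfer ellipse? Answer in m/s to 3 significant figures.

From the circular-orbit relation v² = μ/r at r = 8650 km: μ = v²r = (6.79)² × 8650 = 3.98800×10^5 km³/s².
Transfer-ellipse semi-major axis a_t = (r₁ + r₂)/2 = (25200 + 8650)/2 = 16925 km.
At periapsis, r = 8650 km.
Vis-viva: v = √[μ(2/r − 1/a_t)] = √[3.98800×10^5 × (2/8650 − 1/16925)] = 8.285 km/s.

v = 8290 m/s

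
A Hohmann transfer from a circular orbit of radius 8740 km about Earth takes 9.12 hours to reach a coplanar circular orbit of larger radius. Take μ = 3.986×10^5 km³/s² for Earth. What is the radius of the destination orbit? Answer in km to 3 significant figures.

r₂ = 61600 km

Transfer time t = 9.12 hours = 32832 s, and t = π√(a_t³/μ).
So a_t = (μ t²/π²)^(1/3) = (3.986×10^5 × (32832)² / π²)^(1/3) = 35179 km.
Since a_t = (r₁ + r₂)/2, r₂ = 2a_t − r₁ = 2×35179 − 8740 = 61618 km.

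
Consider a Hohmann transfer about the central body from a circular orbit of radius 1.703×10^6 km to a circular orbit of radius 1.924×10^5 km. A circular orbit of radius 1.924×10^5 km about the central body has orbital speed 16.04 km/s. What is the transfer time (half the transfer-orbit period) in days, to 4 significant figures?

From the circular-orbit relation v² = μ/r at r = 1.924×10^5 km: μ = v²r = (16.04)² × 1.924×10^5 = 4.95010×10^7 km³/s².
Semi-major axis of the transfer orbit: a_t = (1.703×10^6 + 1.924×10^5)/2 = 9.477×10^5 km.
Half the transfer-orbit period gives t = π√(a_t³/μ) = 4.1195×10^5 s.
Converting: 4.1195×10^5 s ÷ 86400 s/day = 4.768 days.

t = 4.768 days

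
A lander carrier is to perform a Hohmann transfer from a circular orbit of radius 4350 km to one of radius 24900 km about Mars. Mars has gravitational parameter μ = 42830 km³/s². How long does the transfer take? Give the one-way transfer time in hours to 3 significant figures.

t = 7.46 hours

The Hohmann ellipse has a_t = (r₁ + r₂)/2 = 14625 km.
Half the transfer-orbit period gives t = π√(a_t³/μ) = 26850 s.
Converting: 26850 s ÷ 3600 s/hour = 7.46 hours.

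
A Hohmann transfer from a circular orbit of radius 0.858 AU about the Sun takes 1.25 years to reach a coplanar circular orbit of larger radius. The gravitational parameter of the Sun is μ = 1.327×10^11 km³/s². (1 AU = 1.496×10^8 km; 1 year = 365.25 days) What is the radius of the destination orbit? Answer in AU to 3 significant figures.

In km: r₁ = 0.858 × 1.496×10^8 = 1.283568×10^8 km.
Transfer time t = 1.25 years × 365.25 × 86400 s = 3.9447×10^7 s, and t = π√(a_t³/μ).
So a_t = (μ t²/π²)^(1/3) = (1.327×10^11 × (3.9447×10^7)² / π²)^(1/3) = 2.7555×10^8 km.
Since a_t = (r₁ + r₂)/2, r₂ = 2a_t − r₁ = 2×2.7555×10^8 − 1.283568×10^8 = 4.227432×10^8 km.
In AU: r₂ = 4.227432×10^8 / 1.496×10^8 = 2.83 AU.

r₂ = 2.83 AU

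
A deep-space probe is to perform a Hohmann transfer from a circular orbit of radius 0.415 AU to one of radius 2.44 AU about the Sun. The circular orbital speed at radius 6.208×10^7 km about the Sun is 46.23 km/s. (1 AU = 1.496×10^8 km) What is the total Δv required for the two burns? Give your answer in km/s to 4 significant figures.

Δv = 23.00 km/s

From the circular-orbit relation v² = μ/r at r = 6.208×10^7 km: μ = v²r = (46.23)² × 6.208×10^7 = 1.32678×10^11 km³/s².
In km: r₁ = 0.415 × 1.496×10^8 = 6.2084×10^7 km; r₂ = 2.44 × 1.496×10^8 = 3.65024×10^8 km.
Transfer-ellipse semi-major axis a_t = (r₁ + r₂)/2 = (6.2084×10^7 + 3.65024×10^8)/2 = 2.13554×10^8 km.
At r₁ the circular-orbit speed is v₁ = √(μ/r₁) = 46.23 km/s.
Transfer-orbit speed at r₁ (vis-viva): v_p = √[μ(2/r₁ − 1/a_t)] = 60.44 km/s.
First burn Δv₁ = |v_p − v₁| = 14.21 km/s.
At r₂, v₂ = √(μ/r₂) = 19.06510 km/s.
Transfer-orbit speed at r₂: v_a = √[μ(2/r₂ − 1/a_t)] = 10.27957 km/s.
Second burn Δv₂ = |v₂ − v_a| = 8.786 km/s.
Δv = Δv₁ + Δv₂ = 14.21 + 8.786 = 23.00 km/s.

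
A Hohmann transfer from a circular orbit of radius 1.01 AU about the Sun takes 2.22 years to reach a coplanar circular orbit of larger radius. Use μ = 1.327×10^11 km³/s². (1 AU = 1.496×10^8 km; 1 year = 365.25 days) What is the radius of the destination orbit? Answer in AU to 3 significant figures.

In km: r₁ = 1.01 × 1.496×10^8 = 1.51096×10^8 km.
Transfer time t = 2.22 years × 365.25 × 86400 s = 7.0057872×10^7 s, and t = π√(a_t³/μ).
So a_t = (μ t²/π²)^(1/3) = (1.327×10^11 × (7.0057872×10^7)² / π²)^(1/3) = 4.0411×10^8 km.
Since a_t = (r₁ + r₂)/2, r₂ = 2a_t − r₁ = 2×4.0411×10^8 − 1.51096×10^8 = 6.57124×10^8 km.
In AU: r₂ = 6.57124×10^8 / 1.496×10^8 = 4.39 AU.

r₂ = 4.39 AU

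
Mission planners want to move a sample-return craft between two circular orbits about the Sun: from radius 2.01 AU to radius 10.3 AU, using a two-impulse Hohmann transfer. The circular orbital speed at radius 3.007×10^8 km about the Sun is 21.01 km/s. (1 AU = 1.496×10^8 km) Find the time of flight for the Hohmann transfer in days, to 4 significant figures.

t = 2789 days

From the circular-orbit relation v² = μ/r at r = 3.007×10^8 km: μ = v²r = (21.01)² × 3.007×10^8 = 1.32735×10^11 km³/s².
In km: r₁ = 2.01 × 1.496×10^8 = 3.00696×10^8 km; r₂ = 10.3 × 1.496×10^8 = 1.54088×10^9 km.
Semi-major axis of the transfer orbit: a_t = (3.00696×10^8 + 1.54088×10^9)/2 = 9.20788×10^8 km.
Half the transfer-orbit period gives t = π√(a_t³/μ) = 2.4093×10^8 s.
Converting: 2.4093×10^8 s ÷ 86400 s/day = 2789 days.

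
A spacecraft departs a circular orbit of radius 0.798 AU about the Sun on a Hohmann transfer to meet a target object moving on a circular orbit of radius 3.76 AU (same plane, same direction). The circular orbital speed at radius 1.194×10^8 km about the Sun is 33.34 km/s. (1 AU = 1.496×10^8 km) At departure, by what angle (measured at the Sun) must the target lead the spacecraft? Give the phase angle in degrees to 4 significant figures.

φ = 95.06°

From the circular-orbit relation v² = μ/r at r = 1.194×10^8 km: μ = v²r = (33.34)² × 1.194×10^8 = 1.32720×10^11 km³/s².
In km: r₁ = 0.798 × 1.496×10^8 = 1.193808×10^8 km; r₂ = 3.76 × 1.496×10^8 = 5.62496×10^8 km.
Transfer-ellipse semi-major axis a_t = (r₁ + r₂)/2 = (1.193808×10^8 + 5.62496×10^8)/2 = 3.409384×10^8 km.
The half-period of the transfer ellipse is t = π√(a_t³/μ) = 5.4287×10^7 s.
Target angular speed ω₂ = √(μ/r₂³) = 2.7308×10^-8 rad/s.
Angle swept by the target during transfer: ω₂·t = 1.4825 rad = 84.94°.
Arrival is 180° from departure on the ellipse, so φ = 180° − 84.94° = 95.06°.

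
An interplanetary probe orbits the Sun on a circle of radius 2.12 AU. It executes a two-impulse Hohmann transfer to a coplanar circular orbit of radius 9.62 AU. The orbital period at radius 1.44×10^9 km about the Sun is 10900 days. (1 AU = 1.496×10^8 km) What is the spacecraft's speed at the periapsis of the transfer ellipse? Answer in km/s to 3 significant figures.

v = 26.2 km/s

From Kepler's third law T² = 4π²r³/μ at r = 1.44×10^9 km, T = 10900 days = 10900 × 86400 s = 9.4176×10^8 s: μ = 4π²r³/T² = 1.32913×10^11 km³/s².
In km: r₁ = 2.12 × 1.496×10^8 = 3.17152×10^8 km; r₂ = 9.62 × 1.496×10^8 = 1.439152×10^9 km.
The Hohmann ellipse has a_t = (r₁ + r₂)/2 = 8.78152×10^8 km.
At periapsis, r = 3.17152×10^8 km.
Applying v² = μ(2/r − 1/a_t): v = 26.21 km/s.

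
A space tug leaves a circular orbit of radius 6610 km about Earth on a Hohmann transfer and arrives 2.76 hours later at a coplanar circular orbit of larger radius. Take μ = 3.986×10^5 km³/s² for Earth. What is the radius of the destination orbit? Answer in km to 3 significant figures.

r₂ = 25100 km

Transfer time t = 2.76 hours = 9936 s, and t = π√(a_t³/μ).
So a_t = (μ t²/π²)^(1/3) = (3.986×10^5 × (9936)² / π²)^(1/3) = 15857 km.
Since a_t = (r₁ + r₂)/2, r₂ = 2a_t − r₁ = 2×15857 − 6610 = 25104 km.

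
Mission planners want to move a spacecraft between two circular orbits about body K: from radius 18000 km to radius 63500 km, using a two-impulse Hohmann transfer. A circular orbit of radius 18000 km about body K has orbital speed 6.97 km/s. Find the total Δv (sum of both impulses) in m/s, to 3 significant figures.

Δv = 2980 m/s

From the circular-orbit relation v² = μ/r at r = 18000 km: μ = v²r = (6.97)² × 18000 = 8.74456×10^5 km³/s².
Semi-major axis of the transfer orbit: a_t = (18000 + 63500)/2 = 40750 km.
At r₁ the circular-orbit speed is v₁ = √(μ/r₁) = 6.9700 km/s.
On the transfer ellipse at r₁, v² = μ(2/r − 1/a) gives v_p = √[μ(2/r₁ − 1/a_t)] = 8.7007 km/s.
First burn Δv₁ = |v_p − v₁| = 1.7307 km/s.
At r₂, v₂ = √(μ/r₂) = 3.7109 km/s.
Transfer-orbit speed at r₂: v_a = √[μ(2/r₂ − 1/a_t)] = 2.4663 km/s.
Second burn Δv₂ = |v₂ − v_a| = 1.2446 km/s.
Δv = Δv₁ + Δv₂ = 1.7307 + 1.2446 = 2.975 km/s.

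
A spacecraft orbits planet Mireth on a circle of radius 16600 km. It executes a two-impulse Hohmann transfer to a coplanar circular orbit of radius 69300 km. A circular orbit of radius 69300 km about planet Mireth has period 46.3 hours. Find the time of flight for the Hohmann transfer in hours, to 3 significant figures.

From Kepler's third law T² = 4π²r³/μ at r = 69300 km, T = 46.3 hours = 46.3 × 3600 s = 1.6668×10^5 s: μ = 4π²r³/T² = 4.72925×10^5 km³/s².
Transfer-ellipse semi-major axis a_t = (r₁ + r₂)/2 = (16600 + 69300)/2 = 42950 km.
Transfer time t = π√(a_t³/μ) = π√((42950)³ / 4.72925×10^5) = 40660 s.
Converting: 40660 s ÷ 3600 s/hour = 11.3 hours.

t = 11.3 hours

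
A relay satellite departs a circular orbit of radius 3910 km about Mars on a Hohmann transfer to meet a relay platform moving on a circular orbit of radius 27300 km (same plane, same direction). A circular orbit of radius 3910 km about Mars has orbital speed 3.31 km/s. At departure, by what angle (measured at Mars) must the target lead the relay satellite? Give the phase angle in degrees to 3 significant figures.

φ = 102°

From the circular-orbit relation v² = μ/r at r = 3910 km: μ = v²r = (3.31)² × 3910 = 42838.4 km³/s².
The Hohmann ellipse has a_t = (r₁ + r₂)/2 = 15605 km.
Transfer time t = π√(a_t³/μ) = 29589 s.
Target angular speed ω₂ = √(μ/r₂³) = 4.5885×10^-5 rad/s.
Angle swept by the target during transfer: ω₂·t = 1.3577 rad = 77.79°.
Arrival is 180° from departure on the ellipse, so φ = 180° − 77.79° = 102°.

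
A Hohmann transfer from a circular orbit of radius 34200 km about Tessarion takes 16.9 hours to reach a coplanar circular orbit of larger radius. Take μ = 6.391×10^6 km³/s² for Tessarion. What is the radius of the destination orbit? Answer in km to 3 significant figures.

Transfer time t = 16.9 hours = 60840 s, and t = π√(a_t³/μ).
So a_t = (μ t²/π²)^(1/3) = (6.391×10^6 × (60840)² / π²)^(1/3) = 1.3383×10^5 km.
Since a_t = (r₁ + r₂)/2, r₂ = 2a_t − r₁ = 2×1.3383×10^5 − 34200 = 2.3346×10^5 km.

r₂ = 2.33×10^5 km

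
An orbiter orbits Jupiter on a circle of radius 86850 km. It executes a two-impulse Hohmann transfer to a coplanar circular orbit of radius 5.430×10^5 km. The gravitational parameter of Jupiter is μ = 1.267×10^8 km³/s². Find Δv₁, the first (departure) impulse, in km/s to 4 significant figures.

Semi-major axis of the transfer orbit: a_t = (86850 + 5.430×10^5)/2 = 3.14925×10^5 km.
Circular speed at r = 86850 km: v_c = √(μ/r) = 38.19 km/s.
Vis-viva on the transfer ellipse at r = 86850 km gives v_t = √[μ(2/r − 1/a_t)] = 50.15 km/s.
Δv₁ = |v_t − v_c| = |50.15 − 38.19| = 11.96 km/s.

Δv₁ = 11.96 km/s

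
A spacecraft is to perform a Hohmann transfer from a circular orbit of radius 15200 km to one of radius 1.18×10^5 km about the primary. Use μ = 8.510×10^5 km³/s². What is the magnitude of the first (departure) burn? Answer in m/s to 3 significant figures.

The Hohmann ellipse has a_t = (r₁ + r₂)/2 = 66600 km.
Circular speed at r = 15200 km: v_c = √(μ/r) = 7.4824 km/s.
Vis-viva on the transfer ellipse at r = 15200 km gives v_t = √[μ(2/r − 1/a_t)] = 9.9597 km/s.
Δv₁ = |v_t − v_c| = |9.9597 − 7.4824| = 2.477 km/s.

Δv₁ = 2480 m/s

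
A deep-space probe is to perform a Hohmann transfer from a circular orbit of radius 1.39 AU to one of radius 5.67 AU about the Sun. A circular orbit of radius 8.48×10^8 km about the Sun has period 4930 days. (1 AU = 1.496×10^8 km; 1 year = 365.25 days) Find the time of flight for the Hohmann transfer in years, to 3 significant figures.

t = 3.32 years

From Kepler's third law T² = 4π²r³/μ at r = 8.48×10^8 km, T = 4930 days = 4930 × 86400 s = 4.25952×10^8 s: μ = 4π²r³/T² = 1.32686×10^11 km³/s².
In km: r₁ = 1.39 × 1.496×10^8 = 2.07944×10^8 km; r₂ = 5.67 × 1.496×10^8 = 8.48232×10^8 km.
Transfer-ellipse semi-major axis a_t = (r₁ + r₂)/2 = (2.07944×10^8 + 8.48232×10^8)/2 = 5.28088×10^8 km.
Half the transfer-orbit period gives t = π√(a_t³/μ) = 1.047×10^8 s.
Converting: 1.047×10^8 s ÷ 3.15576×10^7 s/year (365.25 × 86400) = 3.32 years.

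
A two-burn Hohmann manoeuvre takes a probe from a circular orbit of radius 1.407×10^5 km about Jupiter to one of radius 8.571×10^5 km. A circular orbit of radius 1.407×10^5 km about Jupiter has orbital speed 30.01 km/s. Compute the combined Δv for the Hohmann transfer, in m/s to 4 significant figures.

Δv = 15030 m/s

From the circular-orbit relation v² = μ/r at r = 1.407×10^5 km: μ = v²r = (30.01)² × 1.407×10^5 = 1.26714×10^8 km³/s².
Semi-major axis of the transfer orbit: a_t = (1.407×10^5 + 8.571×10^5)/2 = 4.989×10^5 km.
Circular speed at r₁: v₁ = √(μ/r₁) = √(1.26714×10^8/1.407×10^5) = 30.010 km/s.
Transfer-orbit speed at r₁ (v² = μ(2/r − 1/a)): v_p = √[μ(2/r₁ − 1/a_t)] = 39.335 km/s.
First burn Δv₁ = |v_p − v₁| = 9.325 km/s.
Circular speed at r₂: v₂ = √(μ/r₂) = 12.159 km/s.
Transfer-orbit speed at r₂: v_a = √[μ(2/r₂ − 1/a_t)] = 6.4571 km/s.
Second burn Δv₂ = |v₂ − v_a| = 5.702 km/s.
Δv = Δv₁ + Δv₂ = 9.325 + 5.702 = 15.03 km/s.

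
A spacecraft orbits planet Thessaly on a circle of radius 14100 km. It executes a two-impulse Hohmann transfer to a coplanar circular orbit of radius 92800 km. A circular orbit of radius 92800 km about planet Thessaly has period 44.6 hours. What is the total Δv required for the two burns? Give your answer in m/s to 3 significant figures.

Δv = 4730 m/s

From Kepler's third law T² = 4π²r³/μ at r = 92800 km, T = 44.6 hours = 44.6 × 3600 s = 1.6056×10^5 s: μ = 4π²r³/T² = 1.22385×10^6 km³/s².
The Hohmann ellipse has a_t = (r₁ + r₂)/2 = 53450 km.
Circular speed at r₁: v₁ = √(μ/r₁) = √(1.22385×10^6/14100) = 9.316546 km/s.
Transfer-orbit speed at r₁ (v² = μ(2/r − 1/a)): v_p = √[μ(2/r₁ − 1/a_t)] = 12.27595 km/s.
First burn Δv₁ = |v_p − v₁| = 2.9594 km/s.
At r₂, v₂ = √(μ/r₂) = 3.6315 km/s.
Transfer-orbit speed at r₂: v_a = √[μ(2/r₂ − 1/a_t)] = 1.8652 km/s.
Second burn Δv₂ = |v₂ − v_a| = 1.7663 km/s.
Δv = Δv₁ + Δv₂ = 2.9594 + 1.7663 = 4.726 km/s.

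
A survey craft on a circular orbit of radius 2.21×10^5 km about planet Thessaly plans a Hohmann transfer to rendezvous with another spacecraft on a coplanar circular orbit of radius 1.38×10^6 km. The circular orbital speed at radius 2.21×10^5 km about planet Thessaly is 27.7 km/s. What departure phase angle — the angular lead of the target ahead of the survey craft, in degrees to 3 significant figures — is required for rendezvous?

From the circular-orbit relation v² = μ/r at r = 2.21×10^5 km: μ = v²r = (27.7)² × 2.21×10^5 = 1.69571×10^8 km³/s².
Transfer-ellipse semi-major axis a_t = (r₁ + r₂)/2 = (2.210×10^5 + 1.380×10^6)/2 = 8.005×10^5 km.
Transfer time t = π√(a_t³/μ) = 1.72789×10^5 s.
Target angular speed ω₂ = √(μ/r₂³) = 8.03262×10^-6 rad/s.
Angle swept by the target during transfer: ω₂·t = 1.3879 rad = 79.52°.
The survey craft traverses 180° on the transfer ellipse, so the target must lead by 180° − 79.52° = 100°.

φ = 100°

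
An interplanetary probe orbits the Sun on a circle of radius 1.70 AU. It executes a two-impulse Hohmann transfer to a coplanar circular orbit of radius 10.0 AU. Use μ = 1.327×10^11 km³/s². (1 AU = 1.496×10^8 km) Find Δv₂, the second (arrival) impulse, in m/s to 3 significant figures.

Δv₂ = 4340 m/s

In km: r₁ = 1.70 × 1.496×10^8 = 2.5432×10^8 km; r₂ = 10.0 × 1.496×10^8 = 1.496×10^9 km.
Transfer-ellipse semi-major axis a_t = (r₁ + r₂)/2 = (2.5432×10^8 + 1.496×10^9)/2 = 8.7516×10^8 km.
On the circular orbit at r = 1.496×10^9 km, v_c = √(μ/r) = 9.418 km/s.
Transfer-orbit speed at the same r (vis-viva, a = a_t): v_t = √[μ(2/r − 1/a_t)] = 5.077 km/s.
Δv₂ = |v_t − v_c| = |5.077 − 9.418| = 4.341 km/s.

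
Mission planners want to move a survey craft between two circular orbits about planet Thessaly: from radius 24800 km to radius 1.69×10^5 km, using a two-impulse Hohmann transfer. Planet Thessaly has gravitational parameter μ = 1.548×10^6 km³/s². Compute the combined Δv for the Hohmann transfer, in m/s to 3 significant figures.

Semi-major axis of the transfer orbit: a_t = (24800 + 1.690×10^5)/2 = 96900 km.
Circular speed at r₁: v₁ = √(μ/r₁) = √(1.548×10^6/24800) = 7.90059 km/s.
On the transfer ellipse at r₁, vis-viva equation gives v_p = √[μ(2/r₁ − 1/a_t)] = 10.4338 km/s.
First burn Δv₁ = |v_p − v₁| = 2.5332 km/s.
Circular speed at r₂: v₂ = √(μ/r₂) = 3.0265 km/s.
Transfer-orbit speed at r₂: v_a = √[μ(2/r₂ − 1/a_t)] = 1.5311 km/s.
Second burn Δv₂ = |v₂ − v_a| = 1.4954 km/s.
Total Δv = Δv₁ + Δv₂ = 4.029 km/s.

Δv = 4030 m/s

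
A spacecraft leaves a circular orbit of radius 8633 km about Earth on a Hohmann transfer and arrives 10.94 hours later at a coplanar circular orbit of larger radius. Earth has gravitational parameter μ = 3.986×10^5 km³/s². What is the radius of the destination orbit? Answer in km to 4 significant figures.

Transfer time t = 10.94 hours = 39384 s, and t = π√(a_t³/μ).
So a_t = (μ t²/π²)^(1/3) = (3.986×10^5 × (39384)² / π²)^(1/3) = 39715 km.
Since a_t = (r₁ + r₂)/2, r₂ = 2a_t − r₁ = 2×39715 − 8633 = 70797 km.

r₂ = 70800 km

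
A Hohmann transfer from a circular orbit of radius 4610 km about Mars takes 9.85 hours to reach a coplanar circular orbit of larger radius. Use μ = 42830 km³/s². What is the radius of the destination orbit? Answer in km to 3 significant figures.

Transfer time t = 9.85 hours = 35460 s, and t = π√(a_t³/μ).
So a_t = (μ t²/π²)^(1/3) = (42830 × (35460)² / π²)^(1/3) = 17605 km.
Since a_t = (r₁ + r₂)/2, r₂ = 2a_t − r₁ = 2×17605 − 4610 = 30600 km.

r₂ = 30600 km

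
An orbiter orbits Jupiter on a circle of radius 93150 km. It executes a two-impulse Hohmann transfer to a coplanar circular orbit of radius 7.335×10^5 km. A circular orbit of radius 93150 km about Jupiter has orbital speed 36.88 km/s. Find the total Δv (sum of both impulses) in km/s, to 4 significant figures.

Δv = 19.15 km/s

From the circular-orbit relation v² = μ/r at r = 93150 km: μ = v²r = (36.88)² × 93150 = 1.26697×10^8 km³/s².
Semi-major axis of the transfer orbit: a_t = (93150 + 7.335×10^5)/2 = 4.13325×10^5 km.
At r₁ the circular-orbit speed is v₁ = √(μ/r₁) = 36.88 km/s.
Transfer-orbit speed at r₁ (v² = μ(2/r − 1/a)): v_p = √[μ(2/r₁ − 1/a_t)] = 49.13 km/s.
First burn Δv₁ = |v_p − v₁| = 12.25 km/s.
At r₂, v₂ = √(μ/r₂) = 13.1426 km/s.
Transfer-orbit speed at r₂: v_a = √[μ(2/r₂ − 1/a_t)] = 6.23919 km/s.
Second burn Δv₂ = |v₂ − v_a| = 6.903 km/s.
Total Δv = Δv₁ + Δv₂ = 19.15 km/s.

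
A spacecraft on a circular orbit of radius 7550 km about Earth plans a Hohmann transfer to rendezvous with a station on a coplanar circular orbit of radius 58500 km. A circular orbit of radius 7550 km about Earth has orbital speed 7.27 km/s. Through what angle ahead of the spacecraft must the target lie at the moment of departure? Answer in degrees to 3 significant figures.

φ = 104°

From the circular-orbit relation v² = μ/r at r = 7550 km: μ = v²r = (7.27)² × 7550 = 3.99039×10^5 km³/s².
Semi-major axis of the transfer orbit: a_t = (7550 + 58500)/2 = 33025 km.
The half-period of the transfer ellipse is t = π√(a_t³/μ) = 29847 s.
The target's mean motion on its circular orbit is ω₂ = √(μ/r₂³) = 4.4645×10^-5 rad/s.
Angle swept by the target during transfer: ω₂·t = 1.3325 rad = 76.35°.
The spacecraft traverses 180° on the transfer ellipse, so the target must lead by 180° − 76.35° = 104°.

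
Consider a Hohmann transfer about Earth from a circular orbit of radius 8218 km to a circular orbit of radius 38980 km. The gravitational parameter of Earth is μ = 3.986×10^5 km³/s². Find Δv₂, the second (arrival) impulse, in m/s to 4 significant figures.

Δv₂ = 1311 m/s

Semi-major axis of the transfer orbit: a_t = (8218 + 38980)/2 = 23599 km.
On the circular orbit at r = 38980 km, v_c = √(μ/r) = 3.198 km/s.
Vis-viva on the transfer ellipse at r = 38980 km gives v_t = √[μ(2/r − 1/a_t)] = 1.887 km/s.
Δv₂ = |v_t − v_c| = |1.887 − 3.198| = 1.311 km/s.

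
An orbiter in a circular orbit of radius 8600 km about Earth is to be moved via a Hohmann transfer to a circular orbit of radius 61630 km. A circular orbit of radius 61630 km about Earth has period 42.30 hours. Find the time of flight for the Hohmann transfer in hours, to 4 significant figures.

From Kepler's third law T² = 4π²r³/μ at r = 61630 km, T = 42.30 hours = 42.30 × 3600 s = 1.5228×10^5 s: μ = 4π²r³/T² = 3.98520×10^5 km³/s².
Transfer-ellipse semi-major axis a_t = (r₁ + r₂)/2 = (8600 + 61630)/2 = 35115 km.
Transfer time t = π√(a_t³/μ) = π√((35115)³ / 3.98520×10^5) = 32746 s.
Converting: 32746 s ÷ 3600 s/hour = 9.096 hours.

t = 9.096 hours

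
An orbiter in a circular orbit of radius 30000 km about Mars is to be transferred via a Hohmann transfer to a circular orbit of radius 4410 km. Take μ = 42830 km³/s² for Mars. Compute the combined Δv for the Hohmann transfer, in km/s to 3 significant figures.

Transfer-ellipse semi-major axis a_t = (r₁ + r₂)/2 = (30000 + 4410)/2 = 17205 km.
Circular speed at r₁: v₁ = √(μ/r₁) = √(42830/30000) = 1.19485 km/s.
On the transfer ellipse at r₁, vis-viva equation gives v_a = √[μ(2/r₁ − 1/a_t)] = 0.604930 km/s.
First burn Δv₁ = |v_a − v₁| = 0.5899 km/s.
Circular speed at r₂: v₂ = √(μ/r₂) = 3.1164 km/s.
Transfer-orbit speed at r₂: v_p = √[μ(2/r₂ − 1/a_t)] = 4.1152 km/s.
Second burn Δv₂ = |v₂ − v_p| = 0.9988 km/s.
Δv = Δv₁ + Δv₂ = 0.5899 + 0.9988 = 1.589 km/s.

Δv = 1.59 km/s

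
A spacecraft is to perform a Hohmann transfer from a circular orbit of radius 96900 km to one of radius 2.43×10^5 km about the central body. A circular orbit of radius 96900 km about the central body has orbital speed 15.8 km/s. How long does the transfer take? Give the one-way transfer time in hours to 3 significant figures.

From the circular-orbit relation v² = μ/r at r = 96900 km: μ = v²r = (15.8)² × 96900 = 2.41901×10^7 km³/s².
Transfer-ellipse semi-major axis a_t = (r₁ + r₂)/2 = (96900 + 2.430×10^5)/2 = 1.6995×10^5 km.
By Kepler's third law the transfer-orbit period is T = 2π√(a_t³/μ), so t = T/2 = 44750 s.
Converting: 44750 s ÷ 3600 s/hour = 12.4 hours.

t = 12.4 hours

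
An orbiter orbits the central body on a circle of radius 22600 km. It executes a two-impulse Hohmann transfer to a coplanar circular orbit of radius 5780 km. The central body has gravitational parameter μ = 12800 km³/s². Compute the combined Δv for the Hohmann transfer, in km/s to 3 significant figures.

The Hohmann ellipse has a_t = (r₁ + r₂)/2 = 14190 km.
At r₁ the circular-orbit speed is v₁ = √(μ/r₁) = 0.7526 km/s.
On the transfer ellipse at r₁, vis-viva equation gives v_a = √[μ(2/r₁ − 1/a_t)] = 0.4803 km/s.
First burn Δv₁ = |v_a − v₁| = 0.2723 km/s.
At r₂, v₂ = √(μ/r₂) = 1.4881 km/s.
Transfer-orbit speed at r₂: v_p = √[μ(2/r₂ − 1/a_t)] = 1.8780 km/s.
Second burn Δv₂ = |v₂ − v_p| = 0.3899 km/s.
Total Δv = Δv₁ + Δv₂ = 0.6622 km/s.

Δv = 0.662 km/s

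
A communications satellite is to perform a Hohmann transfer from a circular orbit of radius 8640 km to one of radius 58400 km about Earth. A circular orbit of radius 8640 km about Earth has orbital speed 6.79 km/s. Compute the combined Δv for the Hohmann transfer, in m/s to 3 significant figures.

Δv = 3460 m/s

From the circular-orbit relation v² = μ/r at r = 8640 km: μ = v²r = (6.79)² × 8640 = 3.98339×10^5 km³/s².
Semi-major axis of the transfer orbit: a_t = (8640 + 58400)/2 = 33520 km.
At r₁ the circular-orbit speed is v₁ = √(μ/r₁) = 6.790 km/s.
On the transfer ellipse at r₁, vis-viva gives v_p = √[μ(2/r₁ − 1/a_t)] = 8.962 km/s.
First burn Δv₁ = |v_p − v₁| = 2.172 km/s.
At r₂, v₂ = √(μ/r₂) = 2.612 km/s.
Transfer-orbit speed at r₂: v_a = √[μ(2/r₂ − 1/a_t)] = 1.326 km/s.
Second burn Δv₂ = |v₂ − v_a| = 1.286 km/s.
Total Δv = Δv₁ + Δv₂ = 3.458 km/s.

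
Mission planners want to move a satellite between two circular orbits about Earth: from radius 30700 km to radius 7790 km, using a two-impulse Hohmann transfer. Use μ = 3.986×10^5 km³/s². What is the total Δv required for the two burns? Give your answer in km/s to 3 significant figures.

The Hohmann ellipse has a_t = (r₁ + r₂)/2 = 19245 km.
Circular speed at r₁: v₁ = √(μ/r₁) = √(3.986×10^5/30700) = 3.603 km/s.
Transfer-orbit speed at r₁ (vis-viva): v_a = √[μ(2/r₁ − 1/a_t)] = 2.292 km/s.
First burn Δv₁ = |v_a − v₁| = 1.311 km/s.
At r₂, v₂ = √(μ/r₂) = 7.1532 km/s.
Transfer-orbit speed at r₂: v_p = √[μ(2/r₂ − 1/a_t)] = 9.0346 km/s.
Second burn Δv₂ = |v₂ − v_p| = 1.881 km/s.
Δv = Δv₁ + Δv₂ = 1.311 + 1.881 = 3.192 km/s.

Δv = 3.19 km/s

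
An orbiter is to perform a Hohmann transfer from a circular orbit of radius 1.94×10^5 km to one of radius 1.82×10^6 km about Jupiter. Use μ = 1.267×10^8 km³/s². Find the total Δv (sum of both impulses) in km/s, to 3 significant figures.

Semi-major axis of the transfer orbit: a_t = (1.940×10^5 + 1.820×10^6)/2 = 1.007×10^6 km.
Circular speed at r₁: v₁ = √(μ/r₁) = √(1.267×10^8/1.940×10^5) = 25.5557 km/s.
Transfer-orbit speed at r₁ (v² = μ(2/r − 1/a)): v_p = √[μ(2/r₁ − 1/a_t)] = 34.3565 km/s.
First burn Δv₁ = |v_p − v₁| = 8.801 km/s.
At r₂, v₂ = √(μ/r₂) = 8.3436 km/s.
Transfer-orbit speed at r₂: v_a = √[μ(2/r₂ − 1/a_t)] = 3.6622 km/s.
Second burn Δv₂ = |v₂ − v_a| = 4.681 km/s.
Total Δv = Δv₁ + Δv₂ = 13.48 km/s.

Δv = 13.5 km/s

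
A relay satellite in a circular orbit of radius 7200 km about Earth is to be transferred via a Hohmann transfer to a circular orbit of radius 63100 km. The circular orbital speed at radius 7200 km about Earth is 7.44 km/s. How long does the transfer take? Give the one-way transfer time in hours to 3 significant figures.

t = 9.11 hours

From the circular-orbit relation v² = μ/r at r = 7200 km: μ = v²r = (7.44)² × 7200 = 3.98546×10^5 km³/s².
The Hohmann ellipse has a_t = (r₁ + r₂)/2 = 35150 km.
Transfer time t = π√(a_t³/μ) = π√((35150)³ / 3.98546×10^5) = 32790 s.
Converting: 32790 s ÷ 3600 s/hour = 9.11 hours.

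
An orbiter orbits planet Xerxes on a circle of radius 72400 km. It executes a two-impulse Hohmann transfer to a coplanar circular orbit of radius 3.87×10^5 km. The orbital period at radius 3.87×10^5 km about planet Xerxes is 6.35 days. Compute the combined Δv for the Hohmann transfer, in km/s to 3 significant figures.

Δv = 5.00 km/s

From Kepler's third law T² = 4π²r³/μ at r = 3.87×10^5 km, T = 6.35 days = 6.35 × 86400 s = 5.4864×10^5 s: μ = 4π²r³/T² = 7.60182×10^6 km³/s².
Semi-major axis of the transfer orbit: a_t = (72400 + 3.870×10^5)/2 = 2.297×10^5 km.
Circular speed at r₁: v₁ = √(μ/r₁) = √(7.60182×10^6/72400) = 10.2468 km/s.
On the transfer ellipse at r₁, vis-viva gives v_p = √[μ(2/r₁ − 1/a_t)] = 13.3004 km/s.
First burn Δv₁ = |v_p − v₁| = 3.0536 km/s.
At r₂, v₂ = √(μ/r₂) = 4.4320 km/s.
Transfer-orbit speed at r₂: v_a = √[μ(2/r₂ − 1/a_t)] = 2.4882 km/s.
Second burn Δv₂ = |v₂ − v_a| = 1.9438 km/s.
Total Δv = Δv₁ + Δv₂ = 4.997 km/s.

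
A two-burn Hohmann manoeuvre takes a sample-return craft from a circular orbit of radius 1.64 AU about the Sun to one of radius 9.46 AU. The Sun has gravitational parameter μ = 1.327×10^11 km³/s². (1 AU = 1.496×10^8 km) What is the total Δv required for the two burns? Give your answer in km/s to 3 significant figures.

In km: r₁ = 1.64 × 1.496×10^8 = 2.45344×10^8 km; r₂ = 9.46 × 1.496×10^8 = 1.415216×10^9 km.
Transfer-ellipse semi-major axis a_t = (r₁ + r₂)/2 = (2.45344×10^8 + 1.415216×10^9)/2 = 8.3028×10^8 km.
Circular speed at r₁: v₁ = √(μ/r₁) = √(1.327×10^11/2.45344×10^8) = 23.257 km/s.
Transfer-orbit speed at r₁ (vis-viva equation): v_p = √[μ(2/r₁ − 1/a_t)] = 30.363 km/s.
First burn Δv₁ = |v_p − v₁| = 7.106 km/s.
At r₂, v₂ = √(μ/r₂) = 9.68332 km/s.
Transfer-orbit speed at r₂: v_a = √[μ(2/r₂ − 1/a_t)] = 5.26380 km/s.
Second burn Δv₂ = |v₂ − v_a| = 4.420 km/s.
Total Δv = Δv₁ + Δv₂ = 11.53 km/s.

Δv = 11.5 km/s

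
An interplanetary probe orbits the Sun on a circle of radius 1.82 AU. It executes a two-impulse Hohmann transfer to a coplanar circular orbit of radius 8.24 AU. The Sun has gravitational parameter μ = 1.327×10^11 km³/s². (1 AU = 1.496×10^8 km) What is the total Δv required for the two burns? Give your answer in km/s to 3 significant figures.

Δv = 10.3 km/s

In km: r₁ = 1.82 × 1.496×10^8 = 2.72272×10^8 km; r₂ = 8.24 × 1.496×10^8 = 1.232704×10^9 km.
Semi-major axis of the transfer orbit: a_t = (2.72272×10^8 + 1.232704×10^9)/2 = 7.52488×10^8 km.
Circular speed at r₁: v₁ = √(μ/r₁) = √(1.327×10^11/2.72272×10^8) = 22.077 km/s.
On the transfer ellipse at r₁, vis-viva gives v_p = √[μ(2/r₁ − 1/a_t)] = 28.256 km/s.
First burn Δv₁ = |v_p − v₁| = 6.179 km/s.
Circular speed at r₂: v₂ = √(μ/r₂) = 10.375 km/s.
Transfer-orbit speed at r₂: v_a = √[μ(2/r₂ − 1/a_t)] = 6.2411 km/s.
Second burn Δv₂ = |v₂ − v_a| = 4.134 km/s.
Δv = Δv₁ + Δv₂ = 6.179 + 4.134 = 10.31 km/s.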